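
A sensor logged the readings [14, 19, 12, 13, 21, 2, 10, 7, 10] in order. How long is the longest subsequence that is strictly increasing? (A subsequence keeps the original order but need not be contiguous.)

3

Track the smallest tail for each achievable length (strict):
14 → extends → [14]
19 → extends → [14, 19]
12 → replaces 14 → [12, 19]
13 → replaces 19 → [12, 13]
21 → extends → [12, 13, 21]
2 → replaces 12 → [2, 13, 21]
10 → replaces 13 → [2, 10, 21]
7 → replaces 10 → [2, 7, 21]
10 → replaces 21 → [2, 7, 10]
Three tails, so the longest strictly increasing subsequence has length 3 (e.g. 14, 19, 21).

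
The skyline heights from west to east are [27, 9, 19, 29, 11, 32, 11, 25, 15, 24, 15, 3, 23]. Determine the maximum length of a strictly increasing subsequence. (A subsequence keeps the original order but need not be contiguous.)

Let dp[i] be the length of the longest such subsequence ending at index i:
i:      1  2  3  4  5  6  7  8  9 10 11 12 13
a[i]:  27  9 19 29 11 32 11 25 15 24 15  3 23
dp:     1  1  2  3  2  4  2  3  3  4  3  1  4
Maximum dp value is 4.

4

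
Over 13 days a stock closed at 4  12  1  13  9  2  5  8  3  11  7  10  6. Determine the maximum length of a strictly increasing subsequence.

5

Let dp[i] be the length of the longest such subsequence ending at index i:
i:      1  2  3  4  5  6  7  8  9 10 11 12 13
a[i]:   4 12  1 13  9  2  5  8  3 11  7 10  6
dp:     1  2  1  3  2  2  3  4  3  5  4  5  4
Maximum dp value is 5.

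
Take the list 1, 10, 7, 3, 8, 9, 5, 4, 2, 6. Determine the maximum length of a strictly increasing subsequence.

Track the smallest tail for each achievable length (strict):
1 → extends → [1]
10 → extends → [1, 10]
7 → replaces 10 → [1, 7]
3 → replaces 7 → [1, 3]
8 → extends → [1, 3, 8]
9 → extends → [1, 3, 8, 9]
5 → replaces 8 → [1, 3, 5, 9]
4 → replaces 5 → [1, 3, 4, 9]
2 → replaces 3 → [1, 2, 4, 9]
6 → replaces 9 → [1, 2, 4, 6]
Four tails, so the longest strictly increasing subsequence has length 4 (e.g. 1, 7, 8, 9).

4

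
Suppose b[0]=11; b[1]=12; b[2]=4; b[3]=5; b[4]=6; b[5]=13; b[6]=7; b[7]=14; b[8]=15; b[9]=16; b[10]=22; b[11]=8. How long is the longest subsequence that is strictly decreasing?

2

Negate each value so 'decreasing' becomes 'increasing', then run patience tails on the negated sequence:
-11 → extends → [-11]
-12 → replaces -11 → [-12]
-4 → extends → [-12, -4]
-5 → replaces -4 → [-12, -5]
-6 → replaces -5 → [-12, -6]
-13 → replaces -12 → [-13, -6]
-7 → replaces -6 → [-13, -7]
-14 → replaces -13 → [-14, -7]
-15 → replaces -14 → [-15, -7]
-16 → replaces -15 → [-16, -7]
-22 → replaces -16 → [-22, -7]
-8 → replaces -7 → [-22, -8]
Two tails, so the longest strictly decreasing subsequence of the original has length 2.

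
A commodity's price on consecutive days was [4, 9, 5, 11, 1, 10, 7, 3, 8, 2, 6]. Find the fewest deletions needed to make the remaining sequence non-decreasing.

7

Fewest deletions = n − (longest non-decreasing subsequence).
Patience tails:
4 → extends → [4]
9 → extends → [4, 9]
5 → replaces 9 → [4, 5]
11 → extends → [4, 5, 11]
1 → replaces 4 → [1, 5, 11]
10 → replaces 11 → [1, 5, 10]
7 → replaces 10 → [1, 5, 7]
3 → replaces 5 → [1, 3, 7]
8 → extends → [1, 3, 7, 8]
2 → replaces 3 → [1, 2, 7, 8]
6 → replaces 7 → [1, 2, 6, 8]
Longest non-decreasing subsequence has length 4, so deletions = 11 − 4 = 7.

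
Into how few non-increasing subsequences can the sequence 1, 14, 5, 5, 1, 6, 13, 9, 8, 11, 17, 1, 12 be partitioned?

The minimum number of non-increasing subsequences covering a sequence equals the length of its longest strictly increasing subsequence.
LIS length is 6 (e.g. 1, 5, 6, 9, 11, 17), so 6 piles are needed.

6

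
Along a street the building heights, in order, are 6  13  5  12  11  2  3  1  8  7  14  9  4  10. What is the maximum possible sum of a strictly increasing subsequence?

33

Let S[i] be the best sum of a strictly increasing subsequence ending at i:
i:      1  2  3  4  5  6  7  8  9 10 11 12 13 14
a[i]:   6 13  5 12 11  2  3  1  8  7 14  9  4 10
S:      6 19  5 18 17  2  5  1 14 13 33 23  9 33
Maximum is 33 (e.g. 6 + 13 + 14).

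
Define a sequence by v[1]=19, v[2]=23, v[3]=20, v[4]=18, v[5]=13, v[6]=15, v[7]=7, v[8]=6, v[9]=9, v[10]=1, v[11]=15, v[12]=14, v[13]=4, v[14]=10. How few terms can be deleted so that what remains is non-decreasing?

Fewest deletions = n − (longest non-decreasing subsequence).
Patience tails:
19 → extends → [19]
23 → extends → [19, 23]
20 → replaces 23 → [19, 20]
18 → replaces 19 → [18, 20]
13 → replaces 18 → [13, 20]
15 → replaces 20 → [13, 15]
7 → replaces 13 → [7, 15]
6 → replaces 7 → [6, 15]
9 → replaces 15 → [6, 9]
1 → replaces 6 → [1, 9]
15 → extends → [1, 9, 15]
14 → replaces 15 → [1, 9, 14]
4 → replaces 9 → [1, 4, 14]
10 → replaces 14 → [1, 4, 10]
Longest non-decreasing subsequence has length 3, so deletions = 14 − 3 = 11.

11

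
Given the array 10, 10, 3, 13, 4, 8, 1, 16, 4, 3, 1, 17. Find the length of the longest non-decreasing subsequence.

Track the smallest tail for each achievable length (allowing ties):
10 → extends → [10]
10 → extends → [10, 10]
3 → replaces 10 → [3, 10]
13 → extends → [3, 10, 13]
4 → replaces 10 → [3, 4, 13]
8 → replaces 13 → [3, 4, 8]
1 → replaces 3 → [1, 4, 8]
16 → extends → [1, 4, 8, 16]
4 → replaces 8 → [1, 4, 4, 16]
3 → replaces 4 → [1, 3, 4, 16]
1 → replaces 3 → [1, 1, 4, 16]
17 → extends → [1, 1, 4, 16, 17]
Five tails, so the longest non-decreasing subsequence has length 5 (e.g. 10, 10, 13, 16, 17).

5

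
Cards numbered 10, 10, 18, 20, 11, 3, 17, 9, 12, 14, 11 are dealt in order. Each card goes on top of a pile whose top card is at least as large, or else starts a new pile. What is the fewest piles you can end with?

The minimum number of non-increasing subsequences covering a sequence equals the length of its longest strictly increasing subsequence.
LIS length is 4 (e.g. 10, 11, 12, 14), so 4 piles are needed.

4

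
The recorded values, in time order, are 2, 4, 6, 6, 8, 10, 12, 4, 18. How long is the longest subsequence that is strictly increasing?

7

Track the smallest tail for each achievable length (strict):
2 → extends → [2]
4 → extends → [2, 4]
6 → extends → [2, 4, 6]
6 → already a tail → [2, 4, 6]
8 → extends → [2, 4, 6, 8]
10 → extends → [2, 4, 6, 8, 10]
12 → extends → [2, 4, 6, 8, 10, 12]
4 → already a tail → [2, 4, 6, 8, 10, 12]
18 → extends → [2, 4, 6, 8, 10, 12, 18]
Seven tails, so the longest strictly increasing subsequence has length 7 (e.g. 2, 4, 6, 8, 10, 12, 18).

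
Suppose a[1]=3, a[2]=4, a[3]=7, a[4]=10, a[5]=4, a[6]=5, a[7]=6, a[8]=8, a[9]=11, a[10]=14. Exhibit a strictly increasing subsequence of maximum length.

Patience tails give the LIS length; then backtrack through the dp parents:
3 → extends → [3]
4 → extends → [3, 4]
7 → extends → [3, 4, 7]
10 → extends → [3, 4, 7, 10]
4 → already a tail → [3, 4, 7, 10]
5 → replaces 7 → [3, 4, 5, 10]
6 → replaces 10 → [3, 4, 5, 6]
8 → extends → [3, 4, 5, 6, 8]
11 → extends → [3, 4, 5, 6, 8, 11]
14 → extends → [3, 4, 5, 6, 8, 11, 14]
Length 7; one witness is 3, 4, 5, 6, 8, 11, 14.

3, 4, 5, 6, 8, 11, 14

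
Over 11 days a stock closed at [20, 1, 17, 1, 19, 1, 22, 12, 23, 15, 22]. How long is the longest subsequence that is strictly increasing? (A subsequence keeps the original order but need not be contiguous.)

5

Track the smallest tail for each achievable length (strict):
20 → extends → [20]
1 → replaces 20 → [1]
17 → extends → [1, 17]
1 → already a tail → [1, 17]
19 → extends → [1, 17, 19]
1 → already a tail → [1, 17, 19]
22 → extends → [1, 17, 19, 22]
12 → replaces 17 → [1, 12, 19, 22]
23 → extends → [1, 12, 19, 22, 23]
15 → replaces 19 → [1, 12, 15, 22, 23]
22 → already a tail → [1, 12, 15, 22, 23]
Five tails, so the longest strictly increasing subsequence has length 5 (e.g. 1, 17, 19, 22, 23).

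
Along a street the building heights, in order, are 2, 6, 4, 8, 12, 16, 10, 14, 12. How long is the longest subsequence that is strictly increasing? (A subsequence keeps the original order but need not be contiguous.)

5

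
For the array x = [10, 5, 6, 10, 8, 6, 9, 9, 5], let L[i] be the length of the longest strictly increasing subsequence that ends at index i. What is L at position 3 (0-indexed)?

dp[i] = 1 + max{dp[j] : j<i, x[j]<x[i]} (or 1 if no such j):
i:      0  1  2  3  4  5  6  7  8
x[i]:  10  5  6 10  8  6  9  9  5
dp:     1  1  2  3  3  2  4  4  1
At index 3 the value is 3.

3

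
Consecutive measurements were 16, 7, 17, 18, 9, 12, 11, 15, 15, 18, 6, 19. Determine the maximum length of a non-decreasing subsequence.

Let dp[i] be the length of the longest such subsequence ending at index i:
i:      1  2  3  4  5  6  7  8  9 10 11 12
a[i]:  16  7 17 18  9 12 11 15 15 18  6 19
dp:     1  1  2  3  2  3  3  4  5  6  1  7
Maximum dp value is 7.

7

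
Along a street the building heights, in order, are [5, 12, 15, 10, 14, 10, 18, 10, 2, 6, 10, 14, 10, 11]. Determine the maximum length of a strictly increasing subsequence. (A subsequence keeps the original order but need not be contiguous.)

Track the smallest tail for each achievable length (strict):
5 → extends → [5]
12 → extends → [5, 12]
15 → extends → [5, 12, 15]
10 → replaces 12 → [5, 10, 15]
14 → replaces 15 → [5, 10, 14]
10 → already a tail → [5, 10, 14]
18 → extends → [5, 10, 14, 18]
10 → already a tail → [5, 10, 14, 18]
2 → replaces 5 → [2, 10, 14, 18]
6 → replaces 10 → [2, 6, 14, 18]
10 → replaces 14 → [2, 6, 10, 18]
14 → replaces 18 → [2, 6, 10, 14]
10 → already a tail → [2, 6, 10, 14]
11 → replaces 14 → [2, 6, 10, 11]
Four tails, so the longest strictly increasing subsequence has length 4 (e.g. 5, 12, 15, 18).

4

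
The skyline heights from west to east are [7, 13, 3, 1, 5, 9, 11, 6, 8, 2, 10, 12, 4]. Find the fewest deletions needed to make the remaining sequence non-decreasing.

Fewest deletions = n − (longest non-decreasing subsequence).
i:      1  2  3  4  5  6  7  8  9 10 11 12 13
a[i]:   7 13  3  1  5  9 11  6  8  2 10 12  4
dp:     1  2  1  1  2  3  4  3  4  2  5  6  3
max dp = 6, so deletions = 13 − 6 = 7.

7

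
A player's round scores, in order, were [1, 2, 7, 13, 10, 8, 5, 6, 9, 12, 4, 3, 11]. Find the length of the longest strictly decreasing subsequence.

Negate each value so 'decreasing' becomes 'increasing', then run patience tails on the negated sequence:
-1 → extends → [-1]
-2 → replaces -1 → [-2]
-7 → replaces -2 → [-7]
-13 → replaces -7 → [-13]
-10 → extends → [-13, -10]
-8 → extends → [-13, -10, -8]
-5 → extends → [-13, -10, -8, -5]
-6 → replaces -5 → [-13, -10, -8, -6]
-9 → replaces -8 → [-13, -10, -9, -6]
-12 → replaces -10 → [-13, -12, -9, -6]
-4 → extends → [-13, -12, -9, -6, -4]
-3 → extends → [-13, -12, -9, -6, -4, -3]
-11 → replaces -9 → [-13, -12, -11, -6, -4, -3]
Six tails, so the longest strictly decreasing subsequence of the original has length 6.

6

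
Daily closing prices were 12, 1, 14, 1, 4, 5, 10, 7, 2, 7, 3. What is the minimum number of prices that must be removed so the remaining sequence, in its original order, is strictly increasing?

7

Fewest deletions = n − (longest strictly increasing subsequence).
Patience tails:
12 → extends → [12]
1 → replaces 12 → [1]
14 → extends → [1, 14]
1 → already a tail → [1, 14]
4 → replaces 14 → [1, 4]
5 → extends → [1, 4, 5]
10 → extends → [1, 4, 5, 10]
7 → replaces 10 → [1, 4, 5, 7]
2 → replaces 4 → [1, 2, 5, 7]
7 → already a tail → [1, 2, 5, 7]
3 → replaces 5 → [1, 2, 3, 7]
Longest strictly increasing subsequence has length 4, so deletions = 11 − 4 = 7.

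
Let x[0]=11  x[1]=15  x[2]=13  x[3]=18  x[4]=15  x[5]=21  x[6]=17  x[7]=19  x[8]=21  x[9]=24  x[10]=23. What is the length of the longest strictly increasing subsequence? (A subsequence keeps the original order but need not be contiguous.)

7

Track the smallest tail for each achievable length (strict):
11 → extends → [11]
15 → extends → [11, 15]
13 → replaces 15 → [11, 13]
18 → extends → [11, 13, 18]
15 → replaces 18 → [11, 13, 15]
21 → extends → [11, 13, 15, 21]
17 → replaces 21 → [11, 13, 15, 17]
19 → extends → [11, 13, 15, 17, 19]
21 → extends → [11, 13, 15, 17, 19, 21]
24 → extends → [11, 13, 15, 17, 19, 21, 24]
23 → replaces 24 → [11, 13, 15, 17, 19, 21, 23]
Seven tails, so the longest strictly increasing subsequence has length 7 (e.g. 11, 13, 15, 17, 19, 21, 24).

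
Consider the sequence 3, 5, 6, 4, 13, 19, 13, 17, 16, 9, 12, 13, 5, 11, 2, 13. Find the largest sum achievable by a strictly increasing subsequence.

48

Let S[i] be the best sum of a strictly increasing subsequence ending at i:
i:      1  2  3  4  5  6  7  8  9 10 11 12 13 14 15 16
a[i]:   3  5  6  4 13 19 13 17 16  9 12 13  5 11  2 13
S:      3  8 14  7 27 46 27 44 43 23 35 48 12 34  2 48
Maximum is 48 (e.g. 3 + 5 + 6 + 9 + 12 + 13).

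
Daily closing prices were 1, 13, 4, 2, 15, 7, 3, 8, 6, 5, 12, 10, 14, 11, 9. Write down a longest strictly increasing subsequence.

1, 4, 7, 8, 12, 14

Patience tails give the LIS length; then backtrack through the dp parents:
1 → extends → [1]
13 → extends → [1, 13]
4 → replaces 13 → [1, 4]
2 → replaces 4 → [1, 2]
15 → extends → [1, 2, 15]
7 → replaces 15 → [1, 2, 7]
3 → replaces 7 → [1, 2, 3]
8 → extends → [1, 2, 3, 8]
6 → replaces 8 → [1, 2, 3, 6]
5 → replaces 6 → [1, 2, 3, 5]
12 → extends → [1, 2, 3, 5, 12]
10 → replaces 12 → [1, 2, 3, 5, 10]
14 → extends → [1, 2, 3, 5, 10, 14]
11 → replaces 14 → [1, 2, 3, 5, 10, 11]
9 → replaces 10 → [1, 2, 3, 5, 9, 11]
Length 6; one witness is 1, 4, 7, 8, 12, 14.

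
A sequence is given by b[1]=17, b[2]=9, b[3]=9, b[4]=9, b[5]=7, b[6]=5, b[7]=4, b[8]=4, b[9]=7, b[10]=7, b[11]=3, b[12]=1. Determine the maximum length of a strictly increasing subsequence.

Let dp[i] be the length of the longest such subsequence ending at index i:
i:      1  2  3  4  5  6  7  8  9 10 11 12
b[i]:  17  9  9  9  7  5  4  4  7  7  3  1
dp:     1  1  1  1  1  1  1  1  2  2  1  1
Maximum dp value is 2.

2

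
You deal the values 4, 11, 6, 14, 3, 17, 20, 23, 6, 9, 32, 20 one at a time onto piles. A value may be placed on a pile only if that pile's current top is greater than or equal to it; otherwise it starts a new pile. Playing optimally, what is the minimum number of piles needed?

The minimum number of non-increasing subsequences covering a sequence equals the length of its longest strictly increasing subsequence.
LIS length is 7 (e.g. 4, 11, 14, 17, 20, 23, 32), so 7 piles are needed.

7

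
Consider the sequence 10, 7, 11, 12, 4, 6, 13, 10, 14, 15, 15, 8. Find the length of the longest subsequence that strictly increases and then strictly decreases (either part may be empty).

7

inc[i] = longest strictly increasing subsequence ending at i; dec[i] = longest strictly decreasing subsequence starting at i:
i:      1  2  3  4  5  6  7  8  9 10 11 12
a[i]:  10  7 11 12  4  6 13 10 14 15 15  8
inc:    1  1  2  3  1  2  4  3  5  6  6  3
dec:    3  2  3  3  1  1  3  2  2  2  2  1
Best peak at i=10 (value 15): inc=6, dec=2, length 6+2−1 = 7.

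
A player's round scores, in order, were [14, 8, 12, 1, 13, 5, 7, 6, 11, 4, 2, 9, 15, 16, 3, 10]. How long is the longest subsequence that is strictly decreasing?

6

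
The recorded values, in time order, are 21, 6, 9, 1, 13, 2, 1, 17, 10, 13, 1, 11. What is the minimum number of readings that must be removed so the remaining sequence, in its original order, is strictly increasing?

8

Fewest deletions = n − (longest strictly increasing subsequence).
i:      1  2  3  4  5  6  7  8  9 10 11 12
a[i]:  21  6  9  1 13  2  1 17 10 13  1 11
dp:     1  1  2  1  3  2  1  4  3  4  1  4
max dp = 4, so deletions = 12 − 4 = 8.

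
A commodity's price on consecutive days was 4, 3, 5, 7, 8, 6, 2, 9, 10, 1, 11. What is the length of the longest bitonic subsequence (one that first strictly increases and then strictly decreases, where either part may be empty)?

inc[i] = longest strictly increasing subsequence ending at i; dec[i] = longest strictly decreasing subsequence starting at i:
i:      1  2  3  4  5  6  7  8  9 10 11
a[i]:   4  3  5  7  8  6  2  9 10  1 11
inc:    1  1  2  3  4  3  1  5  6  1  7
dec:    4  3  3  4  4  3  2  2  2  1  1
Best peak at i=5 (value 8): inc=4, dec=4, length 4+4−1 = 7.

7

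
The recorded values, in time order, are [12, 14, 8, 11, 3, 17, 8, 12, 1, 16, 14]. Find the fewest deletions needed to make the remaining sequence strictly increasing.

7

Fewest deletions = n − (longest strictly increasing subsequence).
i:      1  2  3  4  5  6  7  8  9 10 11
a[i]:  12 14  8 11  3 17  8 12  1 16 14
dp:     1  2  1  2  1  3  2  3  1  4  4
max dp = 4, so deletions = 11 − 4 = 7.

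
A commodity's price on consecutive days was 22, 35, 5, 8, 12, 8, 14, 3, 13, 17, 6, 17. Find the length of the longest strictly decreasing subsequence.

4

Negate each value so 'decreasing' becomes 'increasing', then run patience tails on the negated sequence:
-22 → extends → [-22]
-35 → replaces -22 → [-35]
-5 → extends → [-35, -5]
-8 → replaces -5 → [-35, -8]
-12 → replaces -8 → [-35, -12]
-8 → extends → [-35, -12, -8]
-14 → replaces -12 → [-35, -14, -8]
-3 → extends → [-35, -14, -8, -3]
-13 → replaces -8 → [-35, -14, -13, -3]
-17 → replaces -14 → [-35, -17, -13, -3]
-6 → replaces -3 → [-35, -17, -13, -6]
-17 → already a tail → [-35, -17, -13, -6]
Four tails, so the longest strictly decreasing subsequence of the original has length 4.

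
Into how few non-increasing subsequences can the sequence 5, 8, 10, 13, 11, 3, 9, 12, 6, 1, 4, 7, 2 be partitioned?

5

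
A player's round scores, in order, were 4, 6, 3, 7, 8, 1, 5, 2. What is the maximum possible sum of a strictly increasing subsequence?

25

Let S[i] be the best sum of a strictly increasing subsequence ending at i:
i:      1  2  3  4  5  6  7  8
a[i]:   4  6  3  7  8  1  5  2
S:      4 10  3 17 25  1  9  3
Maximum is 25 (e.g. 4 + 6 + 7 + 8).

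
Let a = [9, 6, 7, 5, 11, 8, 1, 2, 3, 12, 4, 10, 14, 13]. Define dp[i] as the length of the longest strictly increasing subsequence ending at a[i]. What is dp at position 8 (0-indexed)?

dp[i] = 1 + max{dp[j] : j<i, a[j]<a[i]} (or 1 if no such j):
i:      0  1  2  3  4  5  6  7  8  9 10 11 12 13
a[i]:   9  6  7  5 11  8  1  2  3 12  4 10 14 13
dp:     1  1  2  1  3  3  1  2  3  4  4  5  6  6
At index 8 the value is 3.

3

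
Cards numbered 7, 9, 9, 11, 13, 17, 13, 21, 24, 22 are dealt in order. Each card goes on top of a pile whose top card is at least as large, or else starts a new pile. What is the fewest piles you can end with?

7

The minimum number of non-increasing subsequences covering a sequence equals the length of its longest strictly increasing subsequence.
LIS length is 7 (e.g. 7, 9, 11, 13, 17, 21, 24), so 7 piles are needed.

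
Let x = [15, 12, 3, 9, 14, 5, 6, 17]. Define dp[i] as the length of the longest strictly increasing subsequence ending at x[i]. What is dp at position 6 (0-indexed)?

3

dp[i] = 1 + max{dp[j] : j<i, x[j]<x[i]} (or 1 if no such j):
i:      0  1  2  3  4  5  6  7
x[i]:  15 12  3  9 14  5  6 17
dp:     1  1  1  2  3  2  3  4
At index 6 the value is 3.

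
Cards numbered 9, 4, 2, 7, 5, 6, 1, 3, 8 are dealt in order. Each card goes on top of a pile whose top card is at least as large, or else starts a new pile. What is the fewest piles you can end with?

4

Place each on the leftmost legal pile:
9 → new pile 1 (tops now [9])
4 → pile 1 (tops now [4])
2 → pile 1 (tops now [2])
7 → new pile 2 (tops now [2, 7])
5 → pile 2 (tops now [2, 5])
6 → new pile 3 (tops now [2, 5, 6])
1 → pile 1 (tops now [1, 5, 6])
3 → pile 2 (tops now [1, 3, 6])
8 → new pile 4 (tops now [1, 3, 6, 8])
Four piles.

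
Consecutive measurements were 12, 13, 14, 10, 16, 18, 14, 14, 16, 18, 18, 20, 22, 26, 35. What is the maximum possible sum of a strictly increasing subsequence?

Let S[i] be the best sum of a strictly increasing subsequence ending at i:
i:       1   2   3   4   5   6   7   8   9  10  11  12  13  14  15
a[i]:   12  13  14  10  16  18  14  14  16  18  18  20  22  26  35
S:      12  25  39  10  55  73  39  39  55  73  73  93 115 141 176
Maximum is 176 (e.g. 12 + 13 + 14 + 16 + 18 + 20 + 22 + 26 + 35).

176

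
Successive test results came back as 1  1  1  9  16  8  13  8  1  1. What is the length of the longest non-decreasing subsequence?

5

Let dp[i] be the length of the longest such subsequence ending at index i:
i:      1  2  3  4  5  6  7  8  9 10
a[i]:   1  1  1  9 16  8 13  8  1  1
dp:     1  2  3  4  5  4  5  5  4  5
Maximum dp value is 5.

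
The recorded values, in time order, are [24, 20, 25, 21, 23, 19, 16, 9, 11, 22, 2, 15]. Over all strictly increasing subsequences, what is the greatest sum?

64

Let S[i] be the best sum of a strictly increasing subsequence ending at i:
i:      1  2  3  4  5  6  7  8  9 10 11 12
a[i]:  24 20 25 21 23 19 16  9 11 22  2 15
S:     24 20 49 41 64 19 16  9 20 63  2 35
Maximum is 64 (e.g. 20 + 21 + 23).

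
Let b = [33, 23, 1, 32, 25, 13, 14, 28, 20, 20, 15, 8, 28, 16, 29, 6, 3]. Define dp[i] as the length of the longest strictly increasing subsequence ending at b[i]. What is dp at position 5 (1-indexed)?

2

dp[i] = 1 + max{dp[j] : j<i, b[j]<b[i]} (or 1 if no such j):
i:      1  2  3  4  5  6  7  8  9 10 11 12 13 14 15 16 17
b[i]:  33 23  1 32 25 13 14 28 20 20 15  8 28 16 29  6  3
dp:     1  1  1  2  2  2  3  4  4  4  4  2  5  5  6  2  2
At index 5 the value is 2.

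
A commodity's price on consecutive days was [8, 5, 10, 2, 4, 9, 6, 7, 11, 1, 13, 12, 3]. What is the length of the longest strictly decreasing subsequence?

4

Let dp[i] be the longest strictly decreasing subsequence ending at i:
i:      1  2  3  4  5  6  7  8  9 10 11 12 13
a[i]:   8  5 10  2  4  9  6  7 11  1 13 12  3
dp:     1  2  1  3  3  2  3  3  1  4  1  2  4
Maximum is 4.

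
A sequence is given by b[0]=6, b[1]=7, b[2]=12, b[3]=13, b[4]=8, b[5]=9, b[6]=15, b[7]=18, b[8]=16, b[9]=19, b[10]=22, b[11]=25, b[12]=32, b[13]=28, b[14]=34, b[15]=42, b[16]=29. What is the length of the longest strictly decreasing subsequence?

Let dp[i] be the longest strictly decreasing subsequence ending at i:
i:      0  1  2  3  4  5  6  7  8  9 10 11 12 13 14 15 16
b[i]:   6  7 12 13  8  9 15 18 16 19 22 25 32 28 34 42 29
dp:     1  1  1  1  2  2  1  1  2  1  1  1  1  2  1  1  2
Maximum is 2.

2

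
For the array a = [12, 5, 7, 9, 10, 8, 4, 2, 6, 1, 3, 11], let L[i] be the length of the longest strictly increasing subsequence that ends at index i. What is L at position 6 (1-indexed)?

3

dp[i] = 1 + max{dp[j] : j<i, a[j]<a[i]} (or 1 if no such j):
i:      1  2  3  4  5  6  7  8  9 10 11 12
a[i]:  12  5  7  9 10  8  4  2  6  1  3 11
dp:     1  1  2  3  4  3  1  1  2  1  2  5
At index 6 the value is 3.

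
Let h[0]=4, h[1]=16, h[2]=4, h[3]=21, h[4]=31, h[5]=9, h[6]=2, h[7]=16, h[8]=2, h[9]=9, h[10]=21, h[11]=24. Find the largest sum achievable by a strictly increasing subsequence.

74

Let S[i] be the best sum of a strictly increasing subsequence ending at i:
i:      0  1  2  3  4  5  6  7  8  9 10 11
h[i]:   4 16  4 21 31  9  2 16  2  9 21 24
S:      4 20  4 41 72 13  2 29  2 13 50 74
Maximum is 74 (e.g. 4 + 9 + 16 + 21 + 24).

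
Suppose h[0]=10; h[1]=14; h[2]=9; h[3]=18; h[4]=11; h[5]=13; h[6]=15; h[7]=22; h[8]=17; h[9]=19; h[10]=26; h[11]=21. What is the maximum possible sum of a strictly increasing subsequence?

Let S[i] be the best sum of a strictly increasing subsequence ending at i:
i:       0   1   2   3   4   5   6   7   8   9  10  11
h[i]:   10  14   9  18  11  13  15  22  17  19  26  21
S:      10  24   9  42  21  34  49  71  66  85 111 106
Maximum is 111 (e.g. 10 + 11 + 13 + 15 + 17 + 19 + 26).

111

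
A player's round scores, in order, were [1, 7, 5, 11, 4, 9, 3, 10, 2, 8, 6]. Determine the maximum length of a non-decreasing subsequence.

Track the smallest tail for each achievable length (allowing ties):
1 → extends → [1]
7 → extends → [1, 7]
5 → replaces 7 → [1, 5]
11 → extends → [1, 5, 11]
4 → replaces 5 → [1, 4, 11]
9 → replaces 11 → [1, 4, 9]
3 → replaces 4 → [1, 3, 9]
10 → extends → [1, 3, 9, 10]
2 → replaces 3 → [1, 2, 9, 10]
8 → replaces 9 → [1, 2, 8, 10]
6 → replaces 8 → [1, 2, 6, 10]
Four tails, so the longest non-decreasing subsequence has length 4 (e.g. 1, 7, 9, 10).

4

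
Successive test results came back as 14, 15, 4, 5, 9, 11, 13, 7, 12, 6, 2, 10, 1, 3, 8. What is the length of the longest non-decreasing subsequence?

5

Let dp[i] be the length of the longest such subsequence ending at index i:
i:      1  2  3  4  5  6  7  8  9 10 11 12 13 14 15
a[i]:  14 15  4  5  9 11 13  7 12  6  2 10  1  3  8
dp:     1  2  1  2  3  4  5  3  5  3  1  4  1  2  4
Maximum dp value is 5.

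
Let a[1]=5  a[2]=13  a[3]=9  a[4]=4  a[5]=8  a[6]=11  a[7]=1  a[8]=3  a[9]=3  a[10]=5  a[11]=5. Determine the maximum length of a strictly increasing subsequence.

3

Let dp[i] be the length of the longest such subsequence ending at index i:
i:      1  2  3  4  5  6  7  8  9 10 11
a[i]:   5 13  9  4  8 11  1  3  3  5  5
dp:     1  2  2  1  2  3  1  2  2  3  3
Maximum dp value is 3.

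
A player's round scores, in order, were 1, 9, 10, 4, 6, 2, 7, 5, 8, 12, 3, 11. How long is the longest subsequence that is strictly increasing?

Track the smallest tail for each achievable length (strict):
1 → extends → [1]
9 → extends → [1, 9]
10 → extends → [1, 9, 10]
4 → replaces 9 → [1, 4, 10]
6 → replaces 10 → [1, 4, 6]
2 → replaces 4 → [1, 2, 6]
7 → extends → [1, 2, 6, 7]
5 → replaces 6 → [1, 2, 5, 7]
8 → extends → [1, 2, 5, 7, 8]
12 → extends → [1, 2, 5, 7, 8, 12]
3 → replaces 5 → [1, 2, 3, 7, 8, 12]
11 → replaces 12 → [1, 2, 3, 7, 8, 11]
Six tails, so the longest strictly increasing subsequence has length 6 (e.g. 1, 4, 6, 7, 8, 12).

6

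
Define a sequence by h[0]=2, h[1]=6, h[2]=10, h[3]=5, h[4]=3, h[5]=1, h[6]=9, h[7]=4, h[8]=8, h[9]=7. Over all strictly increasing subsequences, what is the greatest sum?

Let S[i] be the best sum of a strictly increasing subsequence ending at i:
i:      0  1  2  3  4  5  6  7  8  9
h[i]:   2  6 10  5  3  1  9  4  8  7
S:      2  8 18  7  5  1 17  9 17 16
Maximum is 18 (e.g. 2 + 6 + 10).

18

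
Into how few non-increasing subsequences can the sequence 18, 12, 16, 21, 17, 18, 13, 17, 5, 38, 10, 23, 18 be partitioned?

5

The minimum number of non-increasing subsequences covering a sequence equals the length of its longest strictly increasing subsequence.
LIS length is 5 (e.g. 12, 16, 17, 18, 38), so 5 piles are needed.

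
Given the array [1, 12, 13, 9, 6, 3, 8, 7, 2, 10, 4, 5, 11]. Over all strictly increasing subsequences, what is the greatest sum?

36

Let S[i] be the best sum of a strictly increasing subsequence ending at i:
i:      1  2  3  4  5  6  7  8  9 10 11 12 13
a[i]:   1 12 13  9  6  3  8  7  2 10  4  5 11
S:      1 13 26 10  7  4 15 14  3 25  8 13 36
Maximum is 36 (e.g. 1 + 6 + 8 + 10 + 11).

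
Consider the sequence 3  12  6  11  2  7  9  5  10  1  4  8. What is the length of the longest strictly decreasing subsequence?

5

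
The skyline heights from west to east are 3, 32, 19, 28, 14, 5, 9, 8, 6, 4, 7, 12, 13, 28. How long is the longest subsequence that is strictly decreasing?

Negate each value so 'decreasing' becomes 'increasing', then run patience tails on the negated sequence:
-3 → extends → [-3]
-32 → replaces -3 → [-32]
-19 → extends → [-32, -19]
-28 → replaces -19 → [-32, -28]
-14 → extends → [-32, -28, -14]
-5 → extends → [-32, -28, -14, -5]
-9 → replaces -5 → [-32, -28, -14, -9]
-8 → extends → [-32, -28, -14, -9, -8]
-6 → extends → [-32, -28, -14, -9, -8, -6]
-4 → extends → [-32, -28, -14, -9, -8, -6, -4]
-7 → replaces -6 → [-32, -28, -14, -9, -8, -7, -4]
-12 → replaces -9 → [-32, -28, -14, -12, -8, -7, -4]
-13 → replaces -12 → [-32, -28, -14, -13, -8, -7, -4]
-28 → already a tail → [-32, -28, -14, -13, -8, -7, -4]
Seven tails, so the longest strictly decreasing subsequence of the original has length 7.

7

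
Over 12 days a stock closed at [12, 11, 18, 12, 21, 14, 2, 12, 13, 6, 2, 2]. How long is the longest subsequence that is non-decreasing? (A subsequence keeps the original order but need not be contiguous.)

4

Track the smallest tail for each achievable length (allowing ties):
12 → extends → [12]
11 → replaces 12 → [11]
18 → extends → [11, 18]
12 → replaces 18 → [11, 12]
21 → extends → [11, 12, 21]
14 → replaces 21 → [11, 12, 14]
2 → replaces 11 → [2, 12, 14]
12 → replaces 14 → [2, 12, 12]
13 → extends → [2, 12, 12, 13]
6 → replaces 12 → [2, 6, 12, 13]
2 → replaces 6 → [2, 2, 12, 13]
2 → replaces 12 → [2, 2, 2, 13]
Four tails, so the longest non-decreasing subsequence has length 4 (e.g. 12, 12, 12, 13).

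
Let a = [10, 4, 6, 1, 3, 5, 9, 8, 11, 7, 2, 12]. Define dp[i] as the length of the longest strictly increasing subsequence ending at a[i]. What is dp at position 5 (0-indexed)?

dp[i] = 1 + max{dp[j] : j<i, a[j]<a[i]} (or 1 if no such j):
i:      0  1  2  3  4  5  6  7  8  9 10 11
a[i]:  10  4  6  1  3  5  9  8 11  7  2 12
dp:     1  1  2  1  2  3  4  4  5  4  2  6
At index 5 the value is 3.

3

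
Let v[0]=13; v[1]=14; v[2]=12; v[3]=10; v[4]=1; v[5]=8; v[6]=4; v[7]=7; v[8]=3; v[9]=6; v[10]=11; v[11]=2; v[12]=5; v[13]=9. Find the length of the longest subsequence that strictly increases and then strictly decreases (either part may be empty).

8

inc[i] = longest strictly increasing subsequence ending at i; dec[i] = longest strictly decreasing subsequence starting at i:
i:      0  1  2  3  4  5  6  7  8  9 10 11 12 13
v[i]:  13 14 12 10  1  8  4  7  3  6 11  2  5  9
inc:    1  2  1  1  1  2  2  3  2  3  4  2  3  4
dec:    7  7  6  5  1  4  3  3  2  2  2  1  1  1
Best peak at i=1 (value 14): inc=2, dec=7, length 2+7−1 = 8.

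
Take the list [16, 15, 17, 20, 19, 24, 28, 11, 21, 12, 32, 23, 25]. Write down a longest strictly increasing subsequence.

Patience tails give the LIS length; then backtrack through the dp parents:
16 → extends → [16]
15 → replaces 16 → [15]
17 → extends → [15, 17]
20 → extends → [15, 17, 20]
19 → replaces 20 → [15, 17, 19]
24 → extends → [15, 17, 19, 24]
28 → extends → [15, 17, 19, 24, 28]
11 → replaces 15 → [11, 17, 19, 24, 28]
21 → replaces 24 → [11, 17, 19, 21, 28]
12 → replaces 17 → [11, 12, 19, 21, 28]
32 → extends → [11, 12, 19, 21, 28, 32]
23 → replaces 28 → [11, 12, 19, 21, 23, 32]
25 → replaces 32 → [11, 12, 19, 21, 23, 25]
Length 6; one witness is 16, 17, 20, 24, 28, 32.

16, 17, 20, 24, 28, 32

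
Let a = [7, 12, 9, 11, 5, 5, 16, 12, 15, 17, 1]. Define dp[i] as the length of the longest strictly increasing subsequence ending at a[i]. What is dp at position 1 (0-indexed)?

dp[i] = 1 + max{dp[j] : j<i, a[j]<a[i]} (or 1 if no such j):
i:      0  1  2  3  4  5  6  7  8  9 10
a[i]:   7 12  9 11  5  5 16 12 15 17  1
dp:     1  2  2  3  1  1  4  4  5  6  1
At index 1 the value is 2.

2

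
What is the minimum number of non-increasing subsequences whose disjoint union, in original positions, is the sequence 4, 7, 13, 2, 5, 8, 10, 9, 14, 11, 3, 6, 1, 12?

6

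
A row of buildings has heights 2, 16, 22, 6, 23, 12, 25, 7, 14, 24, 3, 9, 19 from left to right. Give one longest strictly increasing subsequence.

2, 16, 22, 23, 25

Patience tails give the LIS length; then backtrack through the dp parents:
2 → extends → [2]
16 → extends → [2, 16]
22 → extends → [2, 16, 22]
6 → replaces 16 → [2, 6, 22]
23 → extends → [2, 6, 22, 23]
12 → replaces 22 → [2, 6, 12, 23]
25 → extends → [2, 6, 12, 23, 25]
7 → replaces 12 → [2, 6, 7, 23, 25]
14 → replaces 23 → [2, 6, 7, 14, 25]
24 → replaces 25 → [2, 6, 7, 14, 24]
3 → replaces 6 → [2, 3, 7, 14, 24]
9 → replaces 14 → [2, 3, 7, 9, 24]
19 → replaces 24 → [2, 3, 7, 9, 19]
Length 5; one witness is 2, 16, 22, 23, 25.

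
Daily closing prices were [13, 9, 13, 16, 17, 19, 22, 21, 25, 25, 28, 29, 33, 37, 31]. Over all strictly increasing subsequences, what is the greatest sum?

248

Let S[i] be the best sum of a strictly increasing subsequence ending at i:
i:       1   2   3   4   5   6   7   8   9  10  11  12  13  14  15
a[i]:   13   9  13  16  17  19  22  21  25  25  28  29  33  37  31
S:      13   9  22  38  55  74  96  95 121 121 149 178 211 248 209
Maximum is 248 (e.g. 9 + 13 + 16 + 17 + 19 + 22 + 25 + 28 + 29 + 33 + 37).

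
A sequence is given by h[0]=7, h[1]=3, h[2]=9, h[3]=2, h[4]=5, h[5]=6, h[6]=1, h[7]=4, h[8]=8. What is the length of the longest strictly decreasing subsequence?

4

Let dp[i] be the longest strictly decreasing subsequence ending at i:
i:     0 1 2 3 4 5 6 7 8
h[i]:  7 3 9 2 5 6 1 4 8
dp:    1 2 1 3 2 2 4 3 2
Maximum is 4.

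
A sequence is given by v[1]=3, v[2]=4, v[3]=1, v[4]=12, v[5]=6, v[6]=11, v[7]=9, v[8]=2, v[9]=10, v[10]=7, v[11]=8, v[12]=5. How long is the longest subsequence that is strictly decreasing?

5

Let dp[i] be the longest strictly decreasing subsequence ending at i:
i:      1  2  3  4  5  6  7  8  9 10 11 12
v[i]:   3  4  1 12  6 11  9  2 10  7  8  5
dp:     1  1  2  1  2  2  3  4  3  4  4  5
Maximum is 5.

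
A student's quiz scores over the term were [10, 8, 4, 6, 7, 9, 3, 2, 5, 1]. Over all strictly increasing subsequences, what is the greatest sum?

Let S[i] be the best sum of a strictly increasing subsequence ending at i:
i:      1  2  3  4  5  6  7  8  9 10
a[i]:  10  8  4  6  7  9  3  2  5  1
S:     10  8  4 10 17 26  3  2  9  1
Maximum is 26 (e.g. 4 + 6 + 7 + 9).

26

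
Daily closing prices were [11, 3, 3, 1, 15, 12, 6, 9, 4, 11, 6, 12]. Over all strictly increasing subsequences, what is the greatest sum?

Let S[i] be the best sum of a strictly increasing subsequence ending at i:
i:      1  2  3  4  5  6  7  8  9 10 11 12
a[i]:  11  3  3  1 15 12  6  9  4 11  6 12
S:     11  3  3  1 26 23  9 18  7 29 13 41
Maximum is 41 (e.g. 3 + 6 + 9 + 11 + 12).

41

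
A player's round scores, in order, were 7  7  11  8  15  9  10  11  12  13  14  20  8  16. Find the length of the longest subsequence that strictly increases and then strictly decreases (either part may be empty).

inc[i] = longest strictly increasing subsequence ending at i; dec[i] = longest strictly decreasing subsequence starting at i:
i:      1  2  3  4  5  6  7  8  9 10 11 12 13 14
a[i]:   7  7 11  8 15  9 10 11 12 13 14 20  8 16
inc:    1  1  2  2  3  3  4  5  6  7  8  9  2  9
dec:    1  1  3  1  3  2  2  2  2  2  2  2  1  1
Best peak at i=12 (value 20): inc=9, dec=2, length 9+2−1 = 10.

10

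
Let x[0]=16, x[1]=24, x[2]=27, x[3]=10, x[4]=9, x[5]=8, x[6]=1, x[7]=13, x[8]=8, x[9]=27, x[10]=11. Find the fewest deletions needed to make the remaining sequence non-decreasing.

Fewest deletions = n − (longest non-decreasing subsequence).
Patience tails:
16 → extends → [16]
24 → extends → [16, 24]
27 → extends → [16, 24, 27]
10 → replaces 16 → [10, 24, 27]
9 → replaces 10 → [9, 24, 27]
8 → replaces 9 → [8, 24, 27]
1 → replaces 8 → [1, 24, 27]
13 → replaces 24 → [1, 13, 27]
8 → replaces 13 → [1, 8, 27]
27 → extends → [1, 8, 27, 27]
11 → replaces 27 → [1, 8, 11, 27]
Longest non-decreasing subsequence has length 4, so deletions = 11 − 4 = 7.

7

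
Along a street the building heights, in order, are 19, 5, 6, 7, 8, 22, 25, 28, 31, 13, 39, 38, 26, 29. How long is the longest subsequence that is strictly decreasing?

3

Let dp[i] be the longest strictly decreasing subsequence ending at i:
i:      1  2  3  4  5  6  7  8  9 10 11 12 13 14
a[i]:  19  5  6  7  8 22 25 28 31 13 39 38 26 29
dp:     1  2  2  2  2  1  1  1  1  2  1  2  3  3
Maximum is 3.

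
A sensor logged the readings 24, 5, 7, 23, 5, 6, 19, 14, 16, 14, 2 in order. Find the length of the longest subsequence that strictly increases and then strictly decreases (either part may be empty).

inc[i] = longest strictly increasing subsequence ending at i; dec[i] = longest strictly decreasing subsequence starting at i:
i:      1  2  3  4  5  6  7  8  9 10 11
a[i]:  24  5  7 23  5  6 19 14 16 14  2
inc:    1  1  2  3  1  2  3  3  4  3  1
dec:    6  2  3  5  2  2  4  2  3  2  1
Best peak at i=4 (value 23): inc=3, dec=5, length 3+5−1 = 7.

7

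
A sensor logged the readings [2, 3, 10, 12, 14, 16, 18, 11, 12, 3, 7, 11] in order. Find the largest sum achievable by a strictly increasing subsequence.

75

Let S[i] be the best sum of a strictly increasing subsequence ending at i:
i:      1  2  3  4  5  6  7  8  9 10 11 12
a[i]:   2  3 10 12 14 16 18 11 12  3  7 11
S:      2  5 15 27 41 57 75 26 38  5 12 26
Maximum is 75 (e.g. 2 + 3 + 10 + 12 + 14 + 16 + 18).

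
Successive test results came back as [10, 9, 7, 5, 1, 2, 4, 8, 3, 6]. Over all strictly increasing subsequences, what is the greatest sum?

15

Let S[i] be the best sum of a strictly increasing subsequence ending at i:
i:      1  2  3  4  5  6  7  8  9 10
a[i]:  10  9  7  5  1  2  4  8  3  6
S:     10  9  7  5  1  3  7 15  6 13
Maximum is 15 (e.g. 1 + 2 + 4 + 8).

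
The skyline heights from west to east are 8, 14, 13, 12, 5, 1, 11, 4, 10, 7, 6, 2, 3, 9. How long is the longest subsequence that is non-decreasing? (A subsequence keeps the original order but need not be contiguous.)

Track the smallest tail for each achievable length (allowing ties):
8 → extends → [8]
14 → extends → [8, 14]
13 → replaces 14 → [8, 13]
12 → replaces 13 → [8, 12]
5 → replaces 8 → [5, 12]
1 → replaces 5 → [1, 12]
11 → replaces 12 → [1, 11]
4 → replaces 11 → [1, 4]
10 → extends → [1, 4, 10]
7 → replaces 10 → [1, 4, 7]
6 → replaces 7 → [1, 4, 6]
2 → replaces 4 → [1, 2, 6]
3 → replaces 6 → [1, 2, 3]
9 → extends → [1, 2, 3, 9]
Four tails, so the longest non-decreasing subsequence has length 4 (e.g. 1, 4, 7, 9).

4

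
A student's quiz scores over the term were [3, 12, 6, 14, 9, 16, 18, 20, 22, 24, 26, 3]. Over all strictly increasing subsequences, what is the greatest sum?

Let S[i] be the best sum of a strictly increasing subsequence ending at i:
i:       1   2   3   4   5   6   7   8   9  10  11  12
a[i]:    3  12   6  14   9  16  18  20  22  24  26   3
S:       3  15   9  29  18  45  63  83 105 129 155   3
Maximum is 155 (e.g. 3 + 12 + 14 + 16 + 18 + 20 + 22 + 24 + 26).

155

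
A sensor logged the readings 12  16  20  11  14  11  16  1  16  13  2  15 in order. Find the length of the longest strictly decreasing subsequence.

Negate each value so 'decreasing' becomes 'increasing', then run patience tails on the negated sequence:
-12 → extends → [-12]
-16 → replaces -12 → [-16]
-20 → replaces -16 → [-20]
-11 → extends → [-20, -11]
-14 → replaces -11 → [-20, -14]
-11 → extends → [-20, -14, -11]
-16 → replaces -14 → [-20, -16, -11]
-1 → extends → [-20, -16, -11, -1]
-16 → already a tail → [-20, -16, -11, -1]
-13 → replaces -11 → [-20, -16, -13, -1]
-2 → replaces -1 → [-20, -16, -13, -2]
-15 → replaces -13 → [-20, -16, -15, -2]
Four tails, so the longest strictly decreasing subsequence of the original has length 4.

4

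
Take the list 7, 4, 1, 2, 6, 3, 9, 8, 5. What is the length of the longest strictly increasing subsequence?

Track the smallest tail for each achievable length (strict):
7 → extends → [7]
4 → replaces 7 → [4]
1 → replaces 4 → [1]
2 → extends → [1, 2]
6 → extends → [1, 2, 6]
3 → replaces 6 → [1, 2, 3]
9 → extends → [1, 2, 3, 9]
8 → replaces 9 → [1, 2, 3, 8]
5 → replaces 8 → [1, 2, 3, 5]
Four tails, so the longest strictly increasing subsequence has length 4 (e.g. 1, 2, 6, 9).

4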